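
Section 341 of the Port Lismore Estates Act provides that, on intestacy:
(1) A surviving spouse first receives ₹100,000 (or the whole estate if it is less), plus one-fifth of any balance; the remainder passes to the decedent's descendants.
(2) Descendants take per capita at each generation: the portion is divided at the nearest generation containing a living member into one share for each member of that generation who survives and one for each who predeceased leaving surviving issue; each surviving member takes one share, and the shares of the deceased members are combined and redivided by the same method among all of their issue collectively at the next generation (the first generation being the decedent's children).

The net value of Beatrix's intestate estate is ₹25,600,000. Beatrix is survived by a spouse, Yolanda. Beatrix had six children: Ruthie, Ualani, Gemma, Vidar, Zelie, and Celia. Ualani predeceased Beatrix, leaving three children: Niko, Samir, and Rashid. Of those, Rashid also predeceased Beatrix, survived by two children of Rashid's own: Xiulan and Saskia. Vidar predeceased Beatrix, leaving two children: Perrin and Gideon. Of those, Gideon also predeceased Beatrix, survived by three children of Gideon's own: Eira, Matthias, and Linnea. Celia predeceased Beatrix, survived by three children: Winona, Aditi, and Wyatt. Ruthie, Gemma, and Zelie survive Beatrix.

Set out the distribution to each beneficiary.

Yolanda first takes ₹100,000, leaving a balance of ₹25,500,000. Yolanda then takes one-fifth of the balance (₹5,100,000), for a total of ₹5,200,000. The remaining ₹20,400,000 passes to the descendants.
The descendants' portion (₹20,400,000) is divided at the children's generation into 6 shares of ₹3,400,000. Ruthie, Gemma, and Zelie each take ₹3,400,000. The 3 shares of the deceased (Ualani, Vidar, and Celia) are combined into a pool of ₹10,200,000.
That pool (₹10,200,000) is divided at the grandchildren's generation into 8 shares of ₹1,275,000. Niko, Samir, Perrin, Winona, Aditi, and Wyatt each take ₹1,275,000. The 2 shares of the deceased (Rashid and Gideon) are combined into a pool of ₹2,550,000.
That pool (₹2,550,000) is divided at the great-grandchildren's generation equally among Xiulan, Saskia, Eira, Matthias, and Linnea: ₹510,000 each.

Yolanda: ₹5,200,000; Ruthie: ₹3,400,000; Niko: ₹1,275,000; Samir: ₹1,275,000; Xiulan: ₹510,000; Saskia: ₹510,000; Gemma: ₹3,400,000; Perrin: ₹1,275,000; Eira: ₹510,000; Matthias: ₹510,000; Linnea: ₹510,000; Zelie: ₹3,400,000; Winona: ₹1,275,000; Aditi: ₹1,275,000; Wyatt: ₹1,275,000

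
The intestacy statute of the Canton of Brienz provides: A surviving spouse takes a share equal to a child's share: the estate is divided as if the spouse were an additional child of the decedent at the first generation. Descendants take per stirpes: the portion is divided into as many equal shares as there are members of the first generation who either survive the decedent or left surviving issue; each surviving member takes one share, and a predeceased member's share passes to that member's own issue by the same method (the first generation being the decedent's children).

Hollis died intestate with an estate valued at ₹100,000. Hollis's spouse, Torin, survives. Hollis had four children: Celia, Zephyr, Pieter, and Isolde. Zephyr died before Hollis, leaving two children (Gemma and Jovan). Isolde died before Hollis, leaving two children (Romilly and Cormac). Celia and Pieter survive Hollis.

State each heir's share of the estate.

Torin: ₹20,000; Celia: ₹20,000; Gemma: ₹10,000; Jovan: ₹10,000; Pieter: ₹20,000; Romilly: ₹10,000; Cormac: ₹10,000

The spouse counts as an additional share at the children's level, so there are 5 primary shares of ₹20,000. Torin takes one such share (₹20,000).
The children's combined portion (₹80,000) is divided into 4 shares of ₹20,000: Celia and Pieter each take ₹20,000; Zephyr's ₹20,000 share passes to Zephyr's issue; Isolde's ₹20,000 share passes to Isolde's issue.
Zephyr's share (₹20,000) is divided into 2 shares of ₹10,000: Gemma and Jovan each take ₹10,000.
Isolde's share (₹20,000) is divided into 2 shares of ₹10,000: Romilly and Cormac each take ₹10,000.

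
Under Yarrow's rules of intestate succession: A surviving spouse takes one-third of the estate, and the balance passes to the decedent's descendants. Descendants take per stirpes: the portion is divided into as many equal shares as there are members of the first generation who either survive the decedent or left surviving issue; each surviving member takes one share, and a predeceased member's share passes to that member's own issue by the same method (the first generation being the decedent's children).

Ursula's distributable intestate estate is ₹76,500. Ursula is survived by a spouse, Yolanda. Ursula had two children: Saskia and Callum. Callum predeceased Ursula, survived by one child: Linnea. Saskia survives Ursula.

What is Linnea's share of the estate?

Yolanda takes one-third of ₹76,500 = ₹25,500. The remaining ₹51,000 passes to the descendants.
The descendants' portion (₹51,000) is divided into 2 shares of ₹25,500: Saskia takes ₹25,500; Callum's ₹25,500 share passes to Callum's issue.
Callum's share (₹25,500) passes entirely to Linnea.

Linnea receives ₹25,500.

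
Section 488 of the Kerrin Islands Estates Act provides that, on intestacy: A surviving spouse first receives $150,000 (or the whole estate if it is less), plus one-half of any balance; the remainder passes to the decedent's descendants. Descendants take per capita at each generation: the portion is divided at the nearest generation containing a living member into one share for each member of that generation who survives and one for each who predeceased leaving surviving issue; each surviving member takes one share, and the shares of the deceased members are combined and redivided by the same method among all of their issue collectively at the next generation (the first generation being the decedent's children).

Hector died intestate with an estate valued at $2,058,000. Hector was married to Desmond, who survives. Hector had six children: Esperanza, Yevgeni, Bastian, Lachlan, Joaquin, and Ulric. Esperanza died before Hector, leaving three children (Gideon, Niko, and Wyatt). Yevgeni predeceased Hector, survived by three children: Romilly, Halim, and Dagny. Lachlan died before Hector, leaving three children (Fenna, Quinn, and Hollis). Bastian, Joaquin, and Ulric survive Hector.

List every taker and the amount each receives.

Desmond first takes $150,000, leaving a balance of $1,908,000. Desmond then takes one-half of the balance ($954,000), for a total of $1,104,000. The remaining $954,000 passes to the descendants.
The descendants' portion ($954,000) is divided at the children's generation into 6 shares of $159,000. Bastian, Joaquin, and Ulric each take $159,000. The 3 shares of the deceased (Esperanza, Yevgeni, and Lachlan) are combined into a pool of $477,000.
That pool ($477,000) is divided at the grandchildren's generation equally among Gideon, Niko, Wyatt, Romilly, Halim, Dagny, Fenna, Quinn, and Hollis: $53,000 each.

Desmond: $1,104,000; Gideon: $53,000; Niko: $53,000; Wyatt: $53,000; Romilly: $53,000; Halim: $53,000; Dagny: $53,000; Bastian: $159,000; Fenna: $53,000; Quinn: $53,000; Hollis: $53,000; Joaquin: $159,000; Ulric: $159,000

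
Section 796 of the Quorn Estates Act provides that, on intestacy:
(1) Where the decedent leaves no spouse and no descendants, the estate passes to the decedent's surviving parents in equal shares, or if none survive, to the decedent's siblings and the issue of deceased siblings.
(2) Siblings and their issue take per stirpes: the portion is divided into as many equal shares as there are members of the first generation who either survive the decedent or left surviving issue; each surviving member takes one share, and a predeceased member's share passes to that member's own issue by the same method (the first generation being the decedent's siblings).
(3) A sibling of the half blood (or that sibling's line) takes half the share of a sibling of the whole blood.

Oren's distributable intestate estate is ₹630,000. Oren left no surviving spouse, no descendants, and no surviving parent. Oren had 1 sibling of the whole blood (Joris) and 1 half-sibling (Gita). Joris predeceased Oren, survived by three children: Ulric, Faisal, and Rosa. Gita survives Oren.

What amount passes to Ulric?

Ulric receives ₹140,000.

The entire ₹630,000 passes to the siblings and their issue.
Counting each half-blood sibling's line as half a unit, there are 3/2 units in ₹630,000, so one unit is ₹420,000. Whole-blood lines (Joris) take ₹420,000 each; half-blood lines (Gita) take ₹210,000 each.
Joris's share (₹420,000) is divided into 3 shares of ₹140,000: Ulric, Faisal, and Rosa each take ₹140,000.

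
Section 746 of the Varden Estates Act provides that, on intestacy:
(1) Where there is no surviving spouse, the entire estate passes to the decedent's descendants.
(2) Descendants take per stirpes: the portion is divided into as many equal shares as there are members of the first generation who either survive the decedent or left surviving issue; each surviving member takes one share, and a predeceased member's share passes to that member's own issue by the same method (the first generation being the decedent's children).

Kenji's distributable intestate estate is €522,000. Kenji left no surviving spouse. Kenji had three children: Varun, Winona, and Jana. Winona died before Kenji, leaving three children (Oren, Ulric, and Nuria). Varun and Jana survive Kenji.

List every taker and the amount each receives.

Varun: €174,000; Oren: €58,000; Ulric: €58,000; Nuria: €58,000; Jana: €174,000

The entire €522,000 passes to the descendants.
That amount (€522,000) is divided into 3 shares of €174,000: Varun and Jana each take €174,000; Winona's €174,000 share passes to Winona's issue.
Winona's share (€174,000) is divided into 3 shares of €58,000: Oren, Ulric, and Nuria each take €58,000.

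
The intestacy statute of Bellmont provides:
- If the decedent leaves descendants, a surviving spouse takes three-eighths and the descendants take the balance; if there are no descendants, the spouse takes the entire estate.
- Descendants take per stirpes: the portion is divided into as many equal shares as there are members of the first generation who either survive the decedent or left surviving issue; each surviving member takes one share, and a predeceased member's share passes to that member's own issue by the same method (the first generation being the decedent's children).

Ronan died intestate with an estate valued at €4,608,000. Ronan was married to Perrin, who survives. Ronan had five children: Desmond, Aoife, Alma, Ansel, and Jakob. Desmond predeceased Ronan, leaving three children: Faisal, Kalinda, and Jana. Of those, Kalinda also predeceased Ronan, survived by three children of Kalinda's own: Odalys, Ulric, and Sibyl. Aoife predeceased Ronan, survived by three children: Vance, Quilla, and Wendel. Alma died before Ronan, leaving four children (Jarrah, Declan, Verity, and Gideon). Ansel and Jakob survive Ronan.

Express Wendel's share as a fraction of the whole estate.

Wendel receives 1/24 of the estate.

Perrin takes three-eighths of €4,608,000 = €1,728,000. The remaining €2,880,000 passes to the descendants.
The descendants' portion (€2,880,000) is divided into 5 shares of €576,000: Ansel and Jakob each take €576,000; Desmond's €576,000 share passes to Desmond's issue; Aoife's €576,000 share passes to Aoife's issue; Alma's €576,000 share passes to Alma's issue.
Desmond's share (€576,000) is divided into 3 shares of €192,000: Faisal and Jana each take €192,000; Kalinda's €192,000 share passes to Kalinda's issue.
Kalinda's share (€192,000) is divided into 3 shares of €64,000: Odalys, Ulric, and Sibyl each take €64,000.
Aoife's share (€576,000) is divided into 3 shares of €192,000: Vance, Quilla, and Wendel each take €192,000.
Alma's share (€576,000) is divided into 4 shares of €144,000: Jarrah, Declan, Verity, and Gideon each take €144,000.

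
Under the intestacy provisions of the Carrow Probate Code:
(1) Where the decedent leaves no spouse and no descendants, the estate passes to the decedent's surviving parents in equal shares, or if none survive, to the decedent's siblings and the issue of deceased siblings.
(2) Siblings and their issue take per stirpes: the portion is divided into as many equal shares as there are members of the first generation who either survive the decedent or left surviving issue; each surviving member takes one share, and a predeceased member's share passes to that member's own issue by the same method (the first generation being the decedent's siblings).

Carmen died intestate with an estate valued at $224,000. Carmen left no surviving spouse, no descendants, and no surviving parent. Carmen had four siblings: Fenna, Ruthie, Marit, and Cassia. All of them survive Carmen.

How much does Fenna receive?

Fenna receives $56,000.

The entire $224,000 passes to the siblings and their issue.
That amount ($224,000) is divided into 4 shares of $56,000: Fenna, Ruthie, Marit, and Cassia each take $56,000.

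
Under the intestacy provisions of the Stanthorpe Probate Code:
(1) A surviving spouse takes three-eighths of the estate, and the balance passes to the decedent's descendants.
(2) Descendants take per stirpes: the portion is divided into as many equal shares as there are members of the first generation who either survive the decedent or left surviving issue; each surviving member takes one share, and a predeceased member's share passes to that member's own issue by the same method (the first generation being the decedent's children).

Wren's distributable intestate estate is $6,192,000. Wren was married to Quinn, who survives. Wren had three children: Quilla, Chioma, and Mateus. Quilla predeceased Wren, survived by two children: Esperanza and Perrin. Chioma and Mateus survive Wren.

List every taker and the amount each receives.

Quinn: $2,322,000; Esperanza: $645,000; Perrin: $645,000; Chioma: $1,290,000; Mateus: $1,290,000

Quinn takes three-eighths of $6,192,000 = $2,322,000. The remaining $3,870,000 passes to the descendants.
The descendants' portion ($3,870,000) is divided into 3 shares of $1,290,000: Chioma and Mateus each take $1,290,000; Quilla's $1,290,000 share passes to Quilla's issue.
Quilla's share ($1,290,000) is divided into 2 shares of $645,000: Esperanza and Perrin each take $645,000.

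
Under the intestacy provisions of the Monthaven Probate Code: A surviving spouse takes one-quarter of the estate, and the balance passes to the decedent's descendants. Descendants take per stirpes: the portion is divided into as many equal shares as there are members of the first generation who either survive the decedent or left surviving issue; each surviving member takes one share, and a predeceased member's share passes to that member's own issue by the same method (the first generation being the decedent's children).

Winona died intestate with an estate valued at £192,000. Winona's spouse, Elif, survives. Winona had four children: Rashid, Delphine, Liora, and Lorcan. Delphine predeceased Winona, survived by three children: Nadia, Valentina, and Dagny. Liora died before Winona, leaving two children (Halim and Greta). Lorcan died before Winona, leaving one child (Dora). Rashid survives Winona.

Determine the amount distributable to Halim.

Halim receives £18,000.

Elif takes one-quarter of £192,000 = £48,000. The remaining £144,000 passes to the descendants.
The descendants' portion (£144,000) is divided into 4 shares of £36,000: Rashid takes £36,000; Delphine's £36,000 share passes to Delphine's issue; Liora's £36,000 share passes to Liora's issue; Lorcan's £36,000 share passes to Lorcan's issue.
Delphine's share (£36,000) is divided into 3 shares of £12,000: Nadia, Valentina, and Dagny each take £12,000.
Liora's share (£36,000) is divided into 2 shares of £18,000: Halim and Greta each take £18,000.
Lorcan's share (£36,000) passes entirely to Dora.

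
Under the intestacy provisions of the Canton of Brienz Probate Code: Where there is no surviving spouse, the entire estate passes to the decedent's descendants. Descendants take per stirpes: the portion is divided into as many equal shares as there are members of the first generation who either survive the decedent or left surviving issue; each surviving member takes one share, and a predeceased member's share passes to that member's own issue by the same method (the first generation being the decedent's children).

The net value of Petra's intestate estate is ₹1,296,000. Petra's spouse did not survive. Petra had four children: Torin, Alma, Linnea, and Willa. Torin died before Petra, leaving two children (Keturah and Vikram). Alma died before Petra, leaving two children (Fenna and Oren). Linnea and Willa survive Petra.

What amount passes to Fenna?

Fenna receives ₹162,000.

The entire ₹1,296,000 passes to the descendants.
That amount (₹1,296,000) is divided into 4 shares of ₹324,000: Linnea and Willa each take ₹324,000; Torin's ₹324,000 share passes to Torin's issue; Alma's ₹324,000 share passes to Alma's issue.
Torin's share (₹324,000) is divided into 2 shares of ₹162,000: Keturah and Vikram each take ₹162,000.
Alma's share (₹324,000) is divided into 2 shares of ₹162,000: Fenna and Oren each take ₹162,000.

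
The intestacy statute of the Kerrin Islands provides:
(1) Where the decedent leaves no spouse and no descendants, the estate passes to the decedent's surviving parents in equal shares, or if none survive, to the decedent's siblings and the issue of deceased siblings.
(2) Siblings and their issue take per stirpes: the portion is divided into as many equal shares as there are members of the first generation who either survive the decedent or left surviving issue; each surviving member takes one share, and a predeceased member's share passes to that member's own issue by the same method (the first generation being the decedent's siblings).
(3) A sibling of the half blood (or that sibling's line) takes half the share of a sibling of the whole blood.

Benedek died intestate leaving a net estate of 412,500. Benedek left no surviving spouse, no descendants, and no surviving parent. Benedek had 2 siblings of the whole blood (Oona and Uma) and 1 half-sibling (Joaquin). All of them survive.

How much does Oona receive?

The entire 412,500 passes to the siblings and their issue.
Counting each half-blood sibling's line as half a unit, there are 5/2 units in 412,500, so one unit is 165,000. Whole-blood lines (Oona and Uma) take 165,000 each; half-blood lines (Joaquin) take 82,500 each.

Oona receives 165,000.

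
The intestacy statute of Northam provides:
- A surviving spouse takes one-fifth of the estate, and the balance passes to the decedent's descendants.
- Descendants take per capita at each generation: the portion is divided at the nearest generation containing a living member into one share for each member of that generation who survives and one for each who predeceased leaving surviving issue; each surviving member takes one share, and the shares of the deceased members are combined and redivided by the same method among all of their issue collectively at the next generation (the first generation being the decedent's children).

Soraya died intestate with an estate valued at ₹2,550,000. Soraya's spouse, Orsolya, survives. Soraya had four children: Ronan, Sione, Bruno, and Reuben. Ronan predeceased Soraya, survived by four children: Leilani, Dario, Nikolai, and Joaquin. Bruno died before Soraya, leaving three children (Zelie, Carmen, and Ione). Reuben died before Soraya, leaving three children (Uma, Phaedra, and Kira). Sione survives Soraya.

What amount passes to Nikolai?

Nikolai receives ₹153,000.

Orsolya takes one-fifth of ₹2,550,000 = ₹510,000. The remaining ₹2,040,000 passes to the descendants.
The descendants' portion (₹2,040,000) is divided at the children's generation into 4 shares of ₹510,000. Sione takes ₹510,000. The 3 shares of the deceased (Ronan, Bruno, and Reuben) are combined into a pool of ₹1,530,000.
That pool (₹1,530,000) is divided at the grandchildren's generation equally among Leilani, Dario, Nikolai, Joaquin, Zelie, Carmen, Ione, Uma, Phaedra, and Kira: ₹153,000 each.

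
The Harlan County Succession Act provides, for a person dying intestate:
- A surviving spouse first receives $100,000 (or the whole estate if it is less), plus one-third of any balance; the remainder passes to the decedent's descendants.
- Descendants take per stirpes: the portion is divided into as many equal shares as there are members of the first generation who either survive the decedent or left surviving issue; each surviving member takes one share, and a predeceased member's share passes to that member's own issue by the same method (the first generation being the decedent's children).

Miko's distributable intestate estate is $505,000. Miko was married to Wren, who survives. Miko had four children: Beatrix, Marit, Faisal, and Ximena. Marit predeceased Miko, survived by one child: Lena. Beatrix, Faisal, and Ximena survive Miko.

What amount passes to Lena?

Lena receives $67,500.

Wren first takes $100,000, leaving a balance of $405,000. Wren then takes one-third of the balance ($135,000), for a total of $235,000. The remaining $270,000 passes to the descendants.
The descendants' portion ($270,000) is divided into 4 shares of $67,500: Beatrix, Faisal, and Ximena each take $67,500; Marit's $67,500 share passes to Marit's issue.
Marit's share ($67,500) passes entirely to Lena.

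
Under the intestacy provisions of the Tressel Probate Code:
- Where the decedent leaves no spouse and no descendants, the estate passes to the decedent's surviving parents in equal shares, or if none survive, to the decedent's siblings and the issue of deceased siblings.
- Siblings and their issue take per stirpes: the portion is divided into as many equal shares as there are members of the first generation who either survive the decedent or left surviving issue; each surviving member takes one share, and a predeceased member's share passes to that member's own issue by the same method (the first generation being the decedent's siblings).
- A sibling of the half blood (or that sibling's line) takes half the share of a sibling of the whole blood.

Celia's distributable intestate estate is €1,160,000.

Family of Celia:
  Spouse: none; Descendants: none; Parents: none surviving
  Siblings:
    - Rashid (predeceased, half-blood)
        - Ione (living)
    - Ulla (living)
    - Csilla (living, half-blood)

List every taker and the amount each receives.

The entire €1,160,000 passes to the siblings and their issue.
Counting each half-blood sibling's line as half a unit, there are 2 units in €1,160,000, so one unit is €580,000. Whole-blood lines (Ulla) take €580,000 each; half-blood lines (Rashid and Csilla) take €290,000 each.
Rashid's share (€290,000) passes entirely to Ione.

Ione: €290,000; Ulla: €580,000; Csilla: €290,000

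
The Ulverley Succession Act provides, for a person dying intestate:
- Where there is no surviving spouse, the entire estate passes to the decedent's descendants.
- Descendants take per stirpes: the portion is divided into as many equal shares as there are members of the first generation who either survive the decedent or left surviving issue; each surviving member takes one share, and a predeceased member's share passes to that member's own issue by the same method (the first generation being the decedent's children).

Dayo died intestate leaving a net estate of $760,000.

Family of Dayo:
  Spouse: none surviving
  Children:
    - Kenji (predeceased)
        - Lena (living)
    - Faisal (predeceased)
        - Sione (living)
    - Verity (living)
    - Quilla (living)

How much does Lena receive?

Lena receives $190,000.

The entire $760,000 passes to the descendants.
That amount ($760,000) is divided into 4 shares of $190,000: Verity and Quilla each take $190,000; Kenji's $190,000 share passes to Kenji's issue; Faisal's $190,000 share passes to Faisal's issue.
Kenji's share ($190,000) passes entirely to Lena.
Faisal's share ($190,000) passes entirely to Sione.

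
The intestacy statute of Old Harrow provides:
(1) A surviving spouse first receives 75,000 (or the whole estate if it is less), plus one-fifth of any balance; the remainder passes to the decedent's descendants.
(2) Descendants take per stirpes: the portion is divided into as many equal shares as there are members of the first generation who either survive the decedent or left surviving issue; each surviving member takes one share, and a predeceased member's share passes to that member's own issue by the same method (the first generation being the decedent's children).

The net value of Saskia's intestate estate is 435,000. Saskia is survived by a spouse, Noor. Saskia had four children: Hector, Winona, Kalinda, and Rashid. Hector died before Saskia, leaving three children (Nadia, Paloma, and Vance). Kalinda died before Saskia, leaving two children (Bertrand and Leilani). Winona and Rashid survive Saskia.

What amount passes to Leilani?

Noor first takes 75,000, leaving a balance of 360,000. Noor then takes one-fifth of the balance (72,000), for a total of 147,000. The remaining 288,000 passes to the descendants.
The descendants' portion (288,000) is divided into 4 shares of 72,000: Winona and Rashid each take 72,000; Hector's 72,000 share passes to Hector's issue; Kalinda's 72,000 share passes to Kalinda's issue.
Hector's share (72,000) is divided into 3 shares of 24,000: Nadia, Paloma, and Vance each take 24,000.
Kalinda's share (72,000) is divided into 2 shares of 36,000: Bertrand and Leilani each take 36,000.

Leilani receives 36,000.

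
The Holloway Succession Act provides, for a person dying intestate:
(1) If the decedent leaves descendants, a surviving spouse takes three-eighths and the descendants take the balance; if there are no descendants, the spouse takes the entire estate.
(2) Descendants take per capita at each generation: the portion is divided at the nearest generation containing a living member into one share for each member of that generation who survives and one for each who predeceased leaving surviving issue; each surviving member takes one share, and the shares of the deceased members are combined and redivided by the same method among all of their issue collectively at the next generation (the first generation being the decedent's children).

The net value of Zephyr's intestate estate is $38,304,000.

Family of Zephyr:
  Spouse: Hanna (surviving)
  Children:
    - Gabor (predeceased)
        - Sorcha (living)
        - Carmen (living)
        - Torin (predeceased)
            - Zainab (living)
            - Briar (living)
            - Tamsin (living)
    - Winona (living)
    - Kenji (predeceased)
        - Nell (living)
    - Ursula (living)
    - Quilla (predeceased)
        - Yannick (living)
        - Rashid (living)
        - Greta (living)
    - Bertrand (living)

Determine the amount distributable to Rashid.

Rashid receives $1,710,000.

Hanna takes three-eighths of $38,304,000 = $14,364,000. The remaining $23,940,000 passes to the descendants.
The descendants' portion ($23,940,000) is divided at the children's generation into 6 shares of $3,990,000. Winona, Ursula, and Bertrand each take $3,990,000. The 3 shares of the deceased (Gabor, Kenji, and Quilla) are combined into a pool of $11,970,000.
That pool ($11,970,000) is divided at the grandchildren's generation into 7 shares of $1,710,000. Sorcha, Carmen, Nell, Yannick, Rashid, and Greta each take $1,710,000. The remaining share for the deceased Torin ($1,710,000) is carried to the next generation.
That pool ($1,710,000) is divided at the great-grandchildren's generation equally among Zainab, Briar, and Tamsin: $570,000 each.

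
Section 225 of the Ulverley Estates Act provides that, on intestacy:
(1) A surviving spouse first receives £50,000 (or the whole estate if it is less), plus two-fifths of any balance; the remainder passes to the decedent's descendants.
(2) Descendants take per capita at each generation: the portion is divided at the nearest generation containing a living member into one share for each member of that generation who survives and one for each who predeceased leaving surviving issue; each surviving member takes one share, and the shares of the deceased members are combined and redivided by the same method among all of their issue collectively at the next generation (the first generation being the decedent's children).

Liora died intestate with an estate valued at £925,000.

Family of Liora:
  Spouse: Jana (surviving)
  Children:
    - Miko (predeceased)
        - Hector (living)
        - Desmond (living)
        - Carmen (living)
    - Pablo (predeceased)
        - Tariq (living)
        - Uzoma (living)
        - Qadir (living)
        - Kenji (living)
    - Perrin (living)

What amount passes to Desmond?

Jana first takes £50,000, leaving a balance of £875,000. Jana then takes two-fifths of the balance (£350,000), for a total of £400,000. The remaining £525,000 passes to the descendants.
The descendants' portion (£525,000) is divided at the children's generation into 3 shares of £175,000. Perrin takes £175,000. The 2 shares of the deceased (Miko and Pablo) are combined into a pool of £350,000.
That pool (£350,000) is divided at the grandchildren's generation equally among Hector, Desmond, Carmen, Tariq, Uzoma, Qadir, and Kenji: £50,000 each.

Desmond receives £50,000.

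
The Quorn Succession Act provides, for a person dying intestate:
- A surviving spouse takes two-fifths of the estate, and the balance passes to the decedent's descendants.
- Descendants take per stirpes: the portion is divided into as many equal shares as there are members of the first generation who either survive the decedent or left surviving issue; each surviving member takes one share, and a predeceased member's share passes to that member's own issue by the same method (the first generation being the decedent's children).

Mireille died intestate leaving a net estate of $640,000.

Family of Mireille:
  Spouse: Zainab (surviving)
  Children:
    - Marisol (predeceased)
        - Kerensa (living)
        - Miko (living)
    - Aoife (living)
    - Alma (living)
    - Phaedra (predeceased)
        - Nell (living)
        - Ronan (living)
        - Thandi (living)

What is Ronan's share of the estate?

Zainab takes two-fifths of $640,000 = $256,000. The remaining $384,000 passes to the descendants.
The descendants' portion ($384,000) is divided into 4 shares of $96,000: Aoife and Alma each take $96,000; Marisol's $96,000 share passes to Marisol's issue; Phaedra's $96,000 share passes to Phaedra's issue.
Marisol's share ($96,000) is divided into 2 shares of $48,000: Kerensa and Miko each take $48,000.
Phaedra's share ($96,000) is divided into 3 shares of $32,000: Nell, Ronan, and Thandi each take $32,000.

Ronan receives $32,000.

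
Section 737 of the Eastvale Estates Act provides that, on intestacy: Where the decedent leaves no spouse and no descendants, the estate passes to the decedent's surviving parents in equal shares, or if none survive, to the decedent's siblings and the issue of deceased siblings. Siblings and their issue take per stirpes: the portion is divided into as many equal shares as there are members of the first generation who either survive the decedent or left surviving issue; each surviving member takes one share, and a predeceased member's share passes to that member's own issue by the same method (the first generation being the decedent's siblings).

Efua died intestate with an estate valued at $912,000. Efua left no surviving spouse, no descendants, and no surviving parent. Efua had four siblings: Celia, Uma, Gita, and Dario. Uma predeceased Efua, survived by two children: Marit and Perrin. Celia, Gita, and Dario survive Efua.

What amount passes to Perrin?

The entire $912,000 passes to the siblings and their issue.
That amount ($912,000) is divided into 4 shares of $228,000: Celia, Gita, and Dario each take $228,000; Uma's $228,000 share passes to Uma's issue.
Uma's share ($228,000) is divided into 2 shares of $114,000: Marit and Perrin each take $114,000.

Perrin receives $114,000.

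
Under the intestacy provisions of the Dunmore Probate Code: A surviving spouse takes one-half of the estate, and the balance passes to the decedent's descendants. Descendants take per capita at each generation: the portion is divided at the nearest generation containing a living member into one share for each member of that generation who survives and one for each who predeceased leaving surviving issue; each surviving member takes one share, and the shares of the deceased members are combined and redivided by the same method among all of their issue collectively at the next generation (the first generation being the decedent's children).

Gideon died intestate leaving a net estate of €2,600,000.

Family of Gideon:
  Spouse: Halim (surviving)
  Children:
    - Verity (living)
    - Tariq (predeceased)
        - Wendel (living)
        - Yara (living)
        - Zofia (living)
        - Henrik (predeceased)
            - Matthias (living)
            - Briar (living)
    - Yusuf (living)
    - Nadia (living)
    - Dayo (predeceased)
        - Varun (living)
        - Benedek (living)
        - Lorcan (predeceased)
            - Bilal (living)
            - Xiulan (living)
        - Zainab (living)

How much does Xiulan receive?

Xiulan receives €32,500.

Halim takes one-half of €2,600,000 = €1,300,000. The remaining €1,300,000 passes to the descendants.
The descendants' portion (€1,300,000) is divided at the children's generation into 5 shares of €260,000. Verity, Yusuf, and Nadia each take €260,000. The 2 shares of the deceased (Tariq and Dayo) are combined into a pool of €520,000.
That pool (€520,000) is divided at the grandchildren's generation into 8 shares of €65,000. Wendel, Yara, Zofia, Varun, Benedek, and Zainab each take €65,000. The 2 shares of the deceased (Henrik and Lorcan) are combined into a pool of €130,000.
That pool (€130,000) is divided at the great-grandchildren's generation equally among Matthias, Briar, Bilal, and Xiulan: €32,500 each.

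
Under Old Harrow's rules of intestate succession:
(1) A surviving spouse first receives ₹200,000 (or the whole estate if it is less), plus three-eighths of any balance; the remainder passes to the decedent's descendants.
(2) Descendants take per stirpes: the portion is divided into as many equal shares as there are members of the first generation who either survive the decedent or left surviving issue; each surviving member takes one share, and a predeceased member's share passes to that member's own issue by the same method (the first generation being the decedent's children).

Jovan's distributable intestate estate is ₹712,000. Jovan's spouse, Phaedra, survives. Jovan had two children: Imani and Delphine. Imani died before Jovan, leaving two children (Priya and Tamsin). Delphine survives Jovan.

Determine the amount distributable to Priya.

Phaedra first takes ₹200,000, leaving a balance of ₹512,000. Phaedra then takes three-eighths of the balance (₹192,000), for a total of ₹392,000. The remaining ₹320,000 passes to the descendants.
The descendants' portion (₹320,000) is divided into 2 shares of ₹160,000: Delphine takes ₹160,000; Imani's ₹160,000 share passes to Imani's issue.
Imani's share (₹160,000) is divided into 2 shares of ₹80,000: Priya and Tamsin each take ₹80,000.

Priya receives ₹80,000.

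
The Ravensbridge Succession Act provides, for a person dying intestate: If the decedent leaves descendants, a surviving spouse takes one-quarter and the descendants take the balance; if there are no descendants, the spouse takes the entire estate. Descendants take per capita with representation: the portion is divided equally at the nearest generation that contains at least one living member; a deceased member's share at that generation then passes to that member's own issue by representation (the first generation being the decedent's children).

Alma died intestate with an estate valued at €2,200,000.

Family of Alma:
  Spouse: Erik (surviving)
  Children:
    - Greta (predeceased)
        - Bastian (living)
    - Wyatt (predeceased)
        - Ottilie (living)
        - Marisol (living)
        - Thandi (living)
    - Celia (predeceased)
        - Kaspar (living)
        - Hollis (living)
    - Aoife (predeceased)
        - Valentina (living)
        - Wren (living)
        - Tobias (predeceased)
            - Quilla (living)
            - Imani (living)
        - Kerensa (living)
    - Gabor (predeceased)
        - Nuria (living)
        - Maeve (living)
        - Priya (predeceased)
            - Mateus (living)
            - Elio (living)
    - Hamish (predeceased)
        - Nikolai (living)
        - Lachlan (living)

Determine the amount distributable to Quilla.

Quilla receives €55,000.

Erik takes one-quarter of €2,200,000 = €550,000. The remaining €1,650,000 passes to the descendants.
No child survives, so the initial division is made at the grandchildren's generation.
The descendants' portion (€1,650,000) is divided into 15 shares of €110,000: Bastian, Ottilie, Marisol, Thandi, Kaspar, Hollis, Valentina, Wren, Kerensa, Nuria, Maeve, Nikolai, and Lachlan each take €110,000; Tobias's €110,000 share passes to Tobias's issue; Priya's €110,000 share passes to Priya's issue.
Tobias's share (€110,000) is divided into 2 shares of €55,000: Quilla and Imani each take €55,000.
Priya's share (€110,000) is divided into 2 shares of €55,000: Mateus and Elio each take €55,000.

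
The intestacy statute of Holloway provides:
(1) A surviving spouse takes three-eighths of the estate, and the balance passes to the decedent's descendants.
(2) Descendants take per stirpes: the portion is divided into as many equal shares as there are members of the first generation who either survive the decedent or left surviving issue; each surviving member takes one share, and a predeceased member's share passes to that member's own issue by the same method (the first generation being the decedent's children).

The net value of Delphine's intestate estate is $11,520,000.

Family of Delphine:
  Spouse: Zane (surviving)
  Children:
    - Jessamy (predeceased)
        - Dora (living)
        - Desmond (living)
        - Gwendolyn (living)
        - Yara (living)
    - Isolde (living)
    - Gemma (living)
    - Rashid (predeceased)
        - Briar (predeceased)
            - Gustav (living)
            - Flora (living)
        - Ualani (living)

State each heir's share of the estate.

Zane takes three-eighths of $11,520,000 = $4,320,000. The remaining $7,200,000 passes to the descendants.
The descendants' portion ($7,200,000) is divided into 4 shares of $1,800,000: Isolde and Gemma each take $1,800,000; Jessamy's $1,800,000 share passes to Jessamy's issue; Rashid's $1,800,000 share passes to Rashid's issue.
Jessamy's share ($1,800,000) is divided into 4 shares of $450,000: Dora, Desmond, Gwendolyn, and Yara each take $450,000.
Rashid's share ($1,800,000) is divided into 2 shares of $900,000: Ualani takes $900,000; Briar's $900,000 share passes to Briar's issue.
Briar's share ($900,000) is divided into 2 shares of $450,000: Gustav and Flora each take $450,000.

Zane: $4,320,000; Dora: $450,000; Desmond: $450,000; Gwendolyn: $450,000; Yara: $450,000; Isolde: $1,800,000; Gemma: $1,800,000; Gustav: $450,000; Flora: $450,000; Ualani: $900,000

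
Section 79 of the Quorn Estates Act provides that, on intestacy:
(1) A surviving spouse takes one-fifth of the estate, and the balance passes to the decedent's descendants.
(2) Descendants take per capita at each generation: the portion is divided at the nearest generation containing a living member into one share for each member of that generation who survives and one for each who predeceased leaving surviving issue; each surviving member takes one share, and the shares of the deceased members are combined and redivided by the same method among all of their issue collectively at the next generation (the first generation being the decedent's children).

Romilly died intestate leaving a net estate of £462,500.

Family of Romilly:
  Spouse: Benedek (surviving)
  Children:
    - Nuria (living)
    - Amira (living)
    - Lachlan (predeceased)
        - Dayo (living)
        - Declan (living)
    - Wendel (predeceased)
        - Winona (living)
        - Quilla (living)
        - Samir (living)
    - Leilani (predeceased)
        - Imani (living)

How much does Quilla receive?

Benedek takes one-fifth of £462,500 = £92,500. The remaining £370,000 passes to the descendants.
The descendants' portion (£370,000) is divided at the children's generation into 5 shares of £74,000. Nuria and Amira each take £74,000. The 3 shares of the deceased (Lachlan, Wendel, and Leilani) are combined into a pool of £222,000.
That pool (£222,000) is divided at the grandchildren's generation equally among Dayo, Declan, Winona, Quilla, Samir, and Imani: £37,000 each.

Quilla receives £37,000.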